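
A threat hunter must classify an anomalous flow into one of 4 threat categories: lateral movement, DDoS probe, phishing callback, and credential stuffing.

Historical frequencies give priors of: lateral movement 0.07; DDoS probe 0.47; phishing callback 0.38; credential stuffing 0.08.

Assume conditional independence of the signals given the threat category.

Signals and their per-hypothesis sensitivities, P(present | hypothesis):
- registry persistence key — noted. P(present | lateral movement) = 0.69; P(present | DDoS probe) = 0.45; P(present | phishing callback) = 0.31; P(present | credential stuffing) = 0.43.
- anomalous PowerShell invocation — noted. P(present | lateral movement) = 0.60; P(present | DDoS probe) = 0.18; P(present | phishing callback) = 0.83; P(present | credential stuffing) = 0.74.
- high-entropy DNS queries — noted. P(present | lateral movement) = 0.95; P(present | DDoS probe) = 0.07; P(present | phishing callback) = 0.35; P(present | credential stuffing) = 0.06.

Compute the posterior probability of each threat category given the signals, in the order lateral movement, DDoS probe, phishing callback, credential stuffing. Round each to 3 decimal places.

0.417, 0.040, 0.519, 0.023

For each hypothesis, the unnormalized posterior weight is prior × product of the signal likelihoods:
  lateral movement: 0.07 × 0.69 × 0.60 × 0.95 = 0.027531
  DDoS probe: 0.47 × 0.45 × 0.18 × 0.07 = 0.0026649
  phishing callback: 0.38 × 0.31 × 0.83 × 0.35 = 0.034221
  credential stuffing: 0.08 × 0.43 × 0.74 × 0.06 = 0.0015274
Marginal likelihood of the evidence = 0.065944.
P(lateral movement | evidence) = 0.027531 / 0.065944 ≈ 0.417
P(DDoS probe | evidence) = 0.0026649 / 0.065944 ≈ 0.040
P(phishing callback | evidence) = 0.034221 / 0.065944 ≈ 0.519
P(credential stuffing | evidence) = 0.0015274 / 0.065944 ≈ 0.023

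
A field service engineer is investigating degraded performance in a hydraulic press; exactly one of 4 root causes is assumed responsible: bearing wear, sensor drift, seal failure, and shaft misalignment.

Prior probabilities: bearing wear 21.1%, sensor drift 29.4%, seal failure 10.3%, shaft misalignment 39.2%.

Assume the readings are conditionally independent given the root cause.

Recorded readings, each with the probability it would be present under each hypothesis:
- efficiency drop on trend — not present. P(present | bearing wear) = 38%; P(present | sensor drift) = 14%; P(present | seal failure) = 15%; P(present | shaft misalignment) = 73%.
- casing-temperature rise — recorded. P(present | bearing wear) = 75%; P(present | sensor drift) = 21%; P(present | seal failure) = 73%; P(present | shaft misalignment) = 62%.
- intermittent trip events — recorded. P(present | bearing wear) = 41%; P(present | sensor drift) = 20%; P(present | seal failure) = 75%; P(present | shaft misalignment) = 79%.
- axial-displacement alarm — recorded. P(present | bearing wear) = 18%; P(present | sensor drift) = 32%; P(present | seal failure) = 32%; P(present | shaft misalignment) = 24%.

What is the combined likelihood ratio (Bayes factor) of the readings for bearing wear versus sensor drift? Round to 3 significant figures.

Take the product of per-reading likelihoods under each hypothesis (using 1 − P(present | H) for each absent reading), then divide.
  bearing wear: (1 − 0.38) × 0.75 × 0.41 × 0.18 = 0.034317
  sensor drift: (1 − 0.14) × 0.21 × 0.20 × 0.32 = 0.011558
Bayes factor = 0.034317 / 0.011558 ≈ 2.97

2.97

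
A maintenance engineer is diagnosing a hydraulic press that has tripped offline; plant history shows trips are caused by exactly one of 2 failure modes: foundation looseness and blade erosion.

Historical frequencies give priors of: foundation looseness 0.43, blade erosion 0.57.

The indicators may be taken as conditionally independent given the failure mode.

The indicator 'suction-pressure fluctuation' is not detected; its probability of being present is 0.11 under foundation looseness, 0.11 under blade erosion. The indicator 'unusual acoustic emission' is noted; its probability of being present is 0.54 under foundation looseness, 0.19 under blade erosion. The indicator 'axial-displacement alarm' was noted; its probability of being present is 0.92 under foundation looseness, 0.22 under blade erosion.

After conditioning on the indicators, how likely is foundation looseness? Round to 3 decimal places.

0.900

By Bayes' rule with conditional independence, the unnormalized weight for each hypothesis is prior × ∏ likelihoods (using 1 − P(present | H) for each absent indicator):
  foundation looseness: 0.43 × (1 − 0.11) × 0.54 × 0.92 = 0.19013
  blade erosion: 0.57 × (1 − 0.11) × 0.19 × 0.22 = 0.021205
Marginal likelihood of the evidence = 0.21133.
P(foundation looseness | evidence) = 0.19013 / 0.21133 ≈ 0.900.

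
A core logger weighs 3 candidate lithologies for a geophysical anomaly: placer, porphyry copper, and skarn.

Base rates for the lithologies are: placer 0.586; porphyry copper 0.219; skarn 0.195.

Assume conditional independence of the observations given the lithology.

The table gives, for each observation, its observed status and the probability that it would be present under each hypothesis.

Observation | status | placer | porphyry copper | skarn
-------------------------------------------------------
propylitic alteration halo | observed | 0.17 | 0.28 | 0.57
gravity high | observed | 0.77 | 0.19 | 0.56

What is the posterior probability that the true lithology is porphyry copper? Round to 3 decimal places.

For each hypothesis, the unnormalized posterior weight is prior × product of the observation likelihoods:
  placer: 0.586 × 0.17 × 0.77 = 0.076707
  porphyry copper: 0.219 × 0.28 × 0.19 = 0.011651
  skarn: 0.195 × 0.57 × 0.56 = 0.062244
The unnormalized weights sum to 0.1506.
P(porphyry copper | evidence) = 0.011651 / 0.1506 ≈ 0.077.

0.077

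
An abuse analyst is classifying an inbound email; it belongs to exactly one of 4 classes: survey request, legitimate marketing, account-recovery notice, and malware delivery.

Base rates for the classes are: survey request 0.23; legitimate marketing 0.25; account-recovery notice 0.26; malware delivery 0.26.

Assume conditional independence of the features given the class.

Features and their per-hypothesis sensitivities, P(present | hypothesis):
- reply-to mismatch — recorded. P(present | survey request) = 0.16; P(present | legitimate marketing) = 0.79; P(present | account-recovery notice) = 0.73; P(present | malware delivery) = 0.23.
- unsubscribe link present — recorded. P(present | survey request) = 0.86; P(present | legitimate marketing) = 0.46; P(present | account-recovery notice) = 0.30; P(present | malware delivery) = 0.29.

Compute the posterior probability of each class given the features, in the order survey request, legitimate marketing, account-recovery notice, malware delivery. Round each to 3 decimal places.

0.161, 0.462, 0.289, 0.088

For each hypothesis, the unnormalized posterior weight is prior × product of the feature likelihoods:
  survey request: 0.23 × 0.16 × 0.86 = 0.031648
  legitimate marketing: 0.25 × 0.79 × 0.46 = 0.09085
  account-recovery notice: 0.26 × 0.73 × 0.30 = 0.05694
  malware delivery: 0.26 × 0.23 × 0.29 = 0.017342
The unnormalized weights sum to 0.19678.
P(survey request | evidence) = 0.031648 / 0.19678 ≈ 0.161
P(legitimate marketing | evidence) = 0.09085 / 0.19678 ≈ 0.462
P(account-recovery notice | evidence) = 0.05694 / 0.19678 ≈ 0.289
P(malware delivery | evidence) = 0.017342 / 0.19678 ≈ 0.088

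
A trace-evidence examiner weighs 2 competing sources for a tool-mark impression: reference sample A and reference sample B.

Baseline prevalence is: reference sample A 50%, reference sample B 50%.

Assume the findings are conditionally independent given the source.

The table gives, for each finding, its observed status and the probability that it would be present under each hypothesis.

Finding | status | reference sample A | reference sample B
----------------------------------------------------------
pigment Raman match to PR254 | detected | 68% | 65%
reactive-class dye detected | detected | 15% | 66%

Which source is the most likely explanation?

reference sample B

By Bayes' rule with conditional independence, the unnormalized weight for each hypothesis is prior × ∏ likelihoods:
  reference sample A: 0.50 × 0.68 × 0.15 = 0.051
  reference sample B: 0.50 × 0.65 × 0.66 = 0.2145
Normalizing constant Z = 0.051 + 0.2145 = 0.2655.
P(reference sample A | evidence) ≈ 0.051 / 0.2655 ≈ 0.192
P(reference sample B | evidence) ≈ 0.2145 / 0.2655 ≈ 0.808
The largest is 0.808, so reference sample B is most probable.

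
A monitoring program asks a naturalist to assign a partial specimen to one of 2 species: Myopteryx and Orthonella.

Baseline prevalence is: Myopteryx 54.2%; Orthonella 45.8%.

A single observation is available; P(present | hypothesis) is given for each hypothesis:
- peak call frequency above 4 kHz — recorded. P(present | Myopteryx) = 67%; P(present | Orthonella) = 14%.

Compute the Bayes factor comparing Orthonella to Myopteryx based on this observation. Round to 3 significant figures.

Likelihood of this observation under each hypothesis:
  Orthonella: 0.14
  Myopteryx: 0.67
Bayes factor = 0.14 / 0.67 ≈ 0.209

0.209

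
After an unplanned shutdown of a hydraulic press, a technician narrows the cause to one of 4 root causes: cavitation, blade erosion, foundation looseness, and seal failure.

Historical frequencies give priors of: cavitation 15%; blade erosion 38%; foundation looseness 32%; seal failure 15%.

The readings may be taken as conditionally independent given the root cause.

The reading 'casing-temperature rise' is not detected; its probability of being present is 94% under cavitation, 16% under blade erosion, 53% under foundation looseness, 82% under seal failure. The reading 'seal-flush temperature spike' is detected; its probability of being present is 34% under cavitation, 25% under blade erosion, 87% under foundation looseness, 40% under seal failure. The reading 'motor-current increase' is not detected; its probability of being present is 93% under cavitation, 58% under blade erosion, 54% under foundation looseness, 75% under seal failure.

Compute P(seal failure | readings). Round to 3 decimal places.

0.028

For each hypothesis, the unnormalized posterior weight is prior × product of the reading likelihoods (using 1 − P(present | H) for each absent reading):
  cavitation: 0.15 × (1 − 0.94) × 0.34 × (1 − 0.93) = 0.0002142
  blade erosion: 0.38 × (1 − 0.16) × 0.25 × (1 − 0.58) = 0.033516
  foundation looseness: 0.32 × (1 − 0.53) × 0.87 × (1 − 0.54) = 0.06019
  seal failure: 0.15 × (1 − 0.82) × 0.40 × (1 − 0.75) = 0.0027
The unnormalized weights sum to 0.09662.
P(seal failure | evidence) = 0.0027 / 0.09662 ≈ 0.028.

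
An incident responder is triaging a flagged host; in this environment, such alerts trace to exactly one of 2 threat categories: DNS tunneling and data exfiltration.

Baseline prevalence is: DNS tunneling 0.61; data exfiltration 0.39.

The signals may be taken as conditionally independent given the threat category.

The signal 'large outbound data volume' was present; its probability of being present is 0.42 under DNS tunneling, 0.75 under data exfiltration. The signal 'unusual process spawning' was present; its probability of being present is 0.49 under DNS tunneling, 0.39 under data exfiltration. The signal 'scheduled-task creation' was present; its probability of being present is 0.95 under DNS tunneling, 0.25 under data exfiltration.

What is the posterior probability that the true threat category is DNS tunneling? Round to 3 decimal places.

0.807

By Bayes' rule with conditional independence, the unnormalized weight for each hypothesis is prior × ∏ likelihoods:
  DNS tunneling: 0.61 × 0.42 × 0.49 × 0.95 = 0.11926
  data exfiltration: 0.39 × 0.75 × 0.39 × 0.25 = 0.028519
Marginal likelihood of the evidence = 0.14778.
P(DNS tunneling | evidence) = 0.11926 / 0.14778 ≈ 0.807.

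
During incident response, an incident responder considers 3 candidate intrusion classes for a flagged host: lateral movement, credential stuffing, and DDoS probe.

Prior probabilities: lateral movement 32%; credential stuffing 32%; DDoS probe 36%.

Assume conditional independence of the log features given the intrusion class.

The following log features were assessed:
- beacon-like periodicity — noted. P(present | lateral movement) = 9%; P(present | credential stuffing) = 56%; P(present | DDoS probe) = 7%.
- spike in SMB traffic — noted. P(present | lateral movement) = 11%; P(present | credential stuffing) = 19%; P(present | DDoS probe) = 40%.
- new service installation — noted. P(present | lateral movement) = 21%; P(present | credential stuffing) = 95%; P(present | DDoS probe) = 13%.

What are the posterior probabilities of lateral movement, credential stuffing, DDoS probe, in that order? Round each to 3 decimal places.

For each hypothesis, the unnormalized posterior weight is prior × product of the log feature likelihoods:
  lateral movement: 0.32 × 0.09 × 0.11 × 0.21 = 0.00066528
  credential stuffing: 0.32 × 0.56 × 0.19 × 0.95 = 0.032346
  DDoS probe: 0.36 × 0.07 × 0.40 × 0.13 = 0.0013104
Normalizing constant Z = 0.00066528 + 0.032346 + 0.0013104 = 0.034321.
P(lateral movement | evidence) = 0.00066528 / 0.034321 ≈ 0.019
P(credential stuffing | evidence) = 0.032346 / 0.034321 ≈ 0.942
P(DDoS probe | evidence) = 0.0013104 / 0.034321 ≈ 0.038

0.019, 0.942, 0.038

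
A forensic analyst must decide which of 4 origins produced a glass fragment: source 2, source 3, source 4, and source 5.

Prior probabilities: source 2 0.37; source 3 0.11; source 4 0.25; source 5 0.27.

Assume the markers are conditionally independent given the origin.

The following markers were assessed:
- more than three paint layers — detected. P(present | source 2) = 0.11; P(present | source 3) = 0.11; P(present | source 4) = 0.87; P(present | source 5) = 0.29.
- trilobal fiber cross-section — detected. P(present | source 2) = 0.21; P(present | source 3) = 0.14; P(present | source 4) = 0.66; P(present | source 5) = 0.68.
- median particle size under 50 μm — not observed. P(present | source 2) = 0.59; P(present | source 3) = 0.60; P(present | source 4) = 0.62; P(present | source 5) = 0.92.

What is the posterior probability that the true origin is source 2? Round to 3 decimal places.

For each hypothesis, the unnormalized posterior weight is prior × product of the marker likelihoods (using 1 − P(present | H) for each absent marker):
  source 2: 0.37 × 0.11 × 0.21 × (1 − 0.59) = 0.0035043
  source 3: 0.11 × 0.11 × 0.14 × (1 − 0.60) = 0.0006776
  source 4: 0.25 × 0.87 × 0.66 × (1 − 0.62) = 0.054549
  source 5: 0.27 × 0.29 × 0.68 × (1 − 0.92) = 0.0042595
Marginal likelihood of the evidence = 0.06299.
P(source 2 | evidence) = 0.0035043 / 0.06299 ≈ 0.056.

0.056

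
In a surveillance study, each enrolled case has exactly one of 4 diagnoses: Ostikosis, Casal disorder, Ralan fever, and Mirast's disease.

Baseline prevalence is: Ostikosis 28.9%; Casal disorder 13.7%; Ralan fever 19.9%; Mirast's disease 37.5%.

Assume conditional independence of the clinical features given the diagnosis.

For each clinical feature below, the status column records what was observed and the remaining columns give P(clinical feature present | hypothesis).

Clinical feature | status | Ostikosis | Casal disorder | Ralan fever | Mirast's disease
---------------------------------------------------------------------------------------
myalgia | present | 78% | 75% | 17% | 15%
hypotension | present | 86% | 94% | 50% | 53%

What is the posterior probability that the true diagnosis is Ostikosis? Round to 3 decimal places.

By Bayes' rule with conditional independence, the unnormalized weight for each hypothesis is prior × ∏ likelihoods:
  Ostikosis: 0.289 × 0.78 × 0.86 = 0.19386
  Casal disorder: 0.137 × 0.75 × 0.94 = 0.096585
  Ralan fever: 0.199 × 0.17 × 0.50 = 0.016915
  Mirast's disease: 0.375 × 0.15 × 0.53 = 0.029812
Normalizing constant Z = 0.19386 + 0.096585 + 0.016915 + 0.029812 = 0.33717.
P(Ostikosis | evidence) = 0.19386 / 0.33717 ≈ 0.575.

0.575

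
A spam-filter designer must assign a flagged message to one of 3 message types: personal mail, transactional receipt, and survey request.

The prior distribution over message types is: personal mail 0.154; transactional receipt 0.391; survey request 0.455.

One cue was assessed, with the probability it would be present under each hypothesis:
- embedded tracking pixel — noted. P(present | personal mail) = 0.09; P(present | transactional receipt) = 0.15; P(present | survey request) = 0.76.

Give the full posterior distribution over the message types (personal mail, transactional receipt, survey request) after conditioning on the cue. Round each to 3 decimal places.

0.033, 0.140, 0.827

By Bayes' rule, the unnormalized weight for each hypothesis is prior × likelihood:
  personal mail: 0.154 × 0.09 = 0.01386
  transactional receipt: 0.391 × 0.15 = 0.05865
  survey request: 0.455 × 0.76 = 0.3458
The unnormalized weights sum to 0.41831.
P(personal mail | evidence) = 0.01386 / 0.41831 ≈ 0.033
P(transactional receipt | evidence) = 0.05865 / 0.41831 ≈ 0.140
P(survey request | evidence) = 0.3458 / 0.41831 ≈ 0.827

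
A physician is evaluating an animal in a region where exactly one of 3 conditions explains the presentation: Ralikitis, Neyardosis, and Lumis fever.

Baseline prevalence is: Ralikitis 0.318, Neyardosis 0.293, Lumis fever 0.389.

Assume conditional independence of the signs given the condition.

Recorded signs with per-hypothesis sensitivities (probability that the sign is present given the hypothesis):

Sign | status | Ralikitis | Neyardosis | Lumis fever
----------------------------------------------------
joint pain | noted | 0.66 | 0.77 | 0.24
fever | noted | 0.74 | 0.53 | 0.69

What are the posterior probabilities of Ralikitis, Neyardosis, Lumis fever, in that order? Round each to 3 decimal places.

0.458, 0.352, 0.190

Multiply each prior by the joint likelihood of the sign pattern:
  Ralikitis: 0.318 × 0.66 × 0.74 = 0.15531
  Neyardosis: 0.293 × 0.77 × 0.53 = 0.11957
  Lumis fever: 0.389 × 0.24 × 0.69 = 0.064418
Marginal likelihood of the evidence = 0.3393.
P(Ralikitis | evidence) = 0.15531 / 0.3393 ≈ 0.458
P(Neyardosis | evidence) = 0.11957 / 0.3393 ≈ 0.352
P(Lumis fever | evidence) = 0.064418 / 0.3393 ≈ 0.190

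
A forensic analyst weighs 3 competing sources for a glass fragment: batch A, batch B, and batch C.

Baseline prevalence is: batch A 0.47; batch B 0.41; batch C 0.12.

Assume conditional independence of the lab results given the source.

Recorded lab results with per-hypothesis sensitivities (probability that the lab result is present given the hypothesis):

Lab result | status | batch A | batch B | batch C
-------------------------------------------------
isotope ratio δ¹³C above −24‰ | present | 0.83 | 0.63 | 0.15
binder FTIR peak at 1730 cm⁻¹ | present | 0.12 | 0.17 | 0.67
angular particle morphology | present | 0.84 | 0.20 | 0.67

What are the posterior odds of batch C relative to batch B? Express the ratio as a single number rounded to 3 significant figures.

0.920

Unnormalized posterior weight (prior times the lab result likelihoods) for each of the two hypotheses:
  batch C: 0.12 × 0.15 × 0.67 × 0.67 = 0.0080802
  batch B: 0.41 × 0.63 × 0.17 × 0.20 = 0.0087822
Posterior odds = 0.0080802 / 0.0087822 ≈ 0.920.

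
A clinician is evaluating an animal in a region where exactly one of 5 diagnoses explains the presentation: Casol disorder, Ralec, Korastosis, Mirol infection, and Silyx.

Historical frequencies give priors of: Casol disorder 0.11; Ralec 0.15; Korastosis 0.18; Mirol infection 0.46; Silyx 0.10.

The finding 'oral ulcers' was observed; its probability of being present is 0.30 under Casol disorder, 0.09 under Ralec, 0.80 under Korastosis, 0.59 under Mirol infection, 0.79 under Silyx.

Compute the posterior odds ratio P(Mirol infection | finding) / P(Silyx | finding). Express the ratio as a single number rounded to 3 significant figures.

3.44

Unnormalized posterior weight (prior times the finding likelihood) for each of the two hypotheses:
  Mirol infection: 0.46 × 0.59 = 0.2714
  Silyx: 0.10 × 0.79 = 0.079
Posterior odds = 0.2714 / 0.079 ≈ 3.44.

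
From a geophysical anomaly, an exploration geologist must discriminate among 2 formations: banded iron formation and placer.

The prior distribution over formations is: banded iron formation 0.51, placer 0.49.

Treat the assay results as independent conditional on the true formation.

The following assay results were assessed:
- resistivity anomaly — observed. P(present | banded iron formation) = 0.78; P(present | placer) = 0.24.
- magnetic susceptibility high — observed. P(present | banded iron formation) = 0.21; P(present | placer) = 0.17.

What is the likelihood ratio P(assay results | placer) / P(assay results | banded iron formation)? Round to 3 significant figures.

0.249

Joint likelihood of the assay result pattern under each hypothesis:
  placer: 0.24 × 0.17 = 0.0408
  banded iron formation: 0.78 × 0.21 = 0.1638
Bayes factor = 0.0408 / 0.1638 ≈ 0.249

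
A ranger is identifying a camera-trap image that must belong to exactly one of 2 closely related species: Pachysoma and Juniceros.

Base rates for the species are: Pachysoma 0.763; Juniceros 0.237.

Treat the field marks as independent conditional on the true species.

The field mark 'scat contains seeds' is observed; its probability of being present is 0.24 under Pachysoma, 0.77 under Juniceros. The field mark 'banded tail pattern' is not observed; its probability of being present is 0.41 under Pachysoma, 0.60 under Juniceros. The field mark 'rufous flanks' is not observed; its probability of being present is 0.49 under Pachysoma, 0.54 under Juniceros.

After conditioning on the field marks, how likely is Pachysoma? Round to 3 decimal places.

0.621

By Bayes' rule with conditional independence, the unnormalized weight for each hypothesis is prior × ∏ likelihoods (using 1 − P(present | H) for each absent field mark):
  Pachysoma: 0.763 × 0.24 × (1 − 0.41) × (1 − 0.49) = 0.055101
  Juniceros: 0.237 × 0.77 × (1 − 0.60) × (1 − 0.54) = 0.033578
Normalizing constant Z = 0.055101 + 0.033578 = 0.088679.
P(Pachysoma | evidence) = 0.055101 / 0.088679 ≈ 0.621.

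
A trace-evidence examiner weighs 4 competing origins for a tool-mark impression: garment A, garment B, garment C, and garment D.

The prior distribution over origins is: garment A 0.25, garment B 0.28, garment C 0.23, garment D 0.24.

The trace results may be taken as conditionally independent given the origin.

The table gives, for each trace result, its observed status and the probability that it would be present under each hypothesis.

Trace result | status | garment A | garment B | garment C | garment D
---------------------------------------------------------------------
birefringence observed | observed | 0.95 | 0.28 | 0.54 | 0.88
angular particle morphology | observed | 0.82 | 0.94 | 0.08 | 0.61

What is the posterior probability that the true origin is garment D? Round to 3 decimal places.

By Bayes' rule with conditional independence, the unnormalized weight for each hypothesis is prior × ∏ likelihoods:
  garment A: 0.25 × 0.95 × 0.82 = 0.19475
  garment B: 0.28 × 0.28 × 0.94 = 0.073696
  garment C: 0.23 × 0.54 × 0.08 = 0.009936
  garment D: 0.24 × 0.88 × 0.61 = 0.12883
Marginal likelihood of the evidence = 0.40721.
P(garment D | evidence) = 0.12883 / 0.40721 ≈ 0.316.

0.316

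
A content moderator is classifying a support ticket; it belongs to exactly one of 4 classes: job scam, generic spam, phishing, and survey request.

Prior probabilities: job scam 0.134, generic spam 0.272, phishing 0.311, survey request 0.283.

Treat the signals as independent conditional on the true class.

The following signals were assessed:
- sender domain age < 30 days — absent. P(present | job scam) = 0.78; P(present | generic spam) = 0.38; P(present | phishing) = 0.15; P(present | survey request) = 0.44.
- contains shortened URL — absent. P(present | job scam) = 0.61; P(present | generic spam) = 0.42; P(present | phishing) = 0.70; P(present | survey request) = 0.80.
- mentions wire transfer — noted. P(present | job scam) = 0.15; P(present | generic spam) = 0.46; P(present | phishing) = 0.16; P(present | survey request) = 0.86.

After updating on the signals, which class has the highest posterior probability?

generic spam

For each hypothesis, the unnormalized posterior weight is prior × product of the signal likelihoods (using 1 − P(present | H) for each absent signal):
  job scam: 0.134 × (1 − 0.78) × (1 − 0.61) × 0.15 = 0.0017246
  generic spam: 0.272 × (1 − 0.38) × (1 − 0.42) × 0.46 = 0.044993
  phishing: 0.311 × (1 − 0.15) × (1 − 0.70) × 0.16 = 0.012689
  survey request: 0.283 × (1 − 0.44) × (1 − 0.80) × 0.86 = 0.027259
The unnormalized weights sum to 0.086665.
P(job scam | evidence) ≈ 0.0017246 / 0.086665 ≈ 0.020
P(generic spam | evidence) ≈ 0.044993 / 0.086665 ≈ 0.519
P(phishing | evidence) ≈ 0.012689 / 0.086665 ≈ 0.146
P(survey request | evidence) ≈ 0.027259 / 0.086665 ≈ 0.315
The largest is 0.519, so generic spam is most probable.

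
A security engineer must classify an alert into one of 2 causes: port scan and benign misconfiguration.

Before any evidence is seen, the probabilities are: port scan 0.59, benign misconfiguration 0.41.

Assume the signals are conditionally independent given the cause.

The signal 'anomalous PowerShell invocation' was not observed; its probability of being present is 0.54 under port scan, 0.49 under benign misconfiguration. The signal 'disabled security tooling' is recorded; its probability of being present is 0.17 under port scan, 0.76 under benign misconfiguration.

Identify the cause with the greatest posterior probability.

benign misconfiguration

By Bayes' rule with conditional independence, the unnormalized weight for each hypothesis is prior × ∏ likelihoods (using 1 − P(present | H) for each absent signal):
  port scan: 0.59 × (1 − 0.54) × 0.17 = 0.046138
  benign misconfiguration: 0.41 × (1 − 0.49) × 0.76 = 0.15892
The unnormalized weights sum to 0.20505.
P(port scan | evidence) ≈ 0.046138 / 0.20505 ≈ 0.225
P(benign misconfiguration | evidence) ≈ 0.15892 / 0.20505 ≈ 0.775
The largest is 0.775, so benign misconfiguration is most probable.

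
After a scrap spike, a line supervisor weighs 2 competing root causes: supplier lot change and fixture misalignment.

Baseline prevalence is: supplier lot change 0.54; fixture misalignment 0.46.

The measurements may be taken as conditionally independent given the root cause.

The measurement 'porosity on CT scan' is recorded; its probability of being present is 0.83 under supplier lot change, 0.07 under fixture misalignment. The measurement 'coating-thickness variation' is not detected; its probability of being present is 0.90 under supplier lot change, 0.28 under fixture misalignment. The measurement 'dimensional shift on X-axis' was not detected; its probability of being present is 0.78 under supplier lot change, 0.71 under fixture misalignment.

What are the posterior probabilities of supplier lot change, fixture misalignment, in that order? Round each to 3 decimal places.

0.595, 0.405

Multiply each prior by the joint likelihood of the measurement pattern (using 1 − P(present | H) for each absent measurement):
  supplier lot change: 0.54 × 0.83 × (1 − 0.90) × (1 − 0.78) = 0.0098604
  fixture misalignment: 0.46 × 0.07 × (1 − 0.28) × (1 − 0.71) = 0.0067234
Marginal likelihood of the evidence = 0.016584.
P(supplier lot change | evidence) = 0.0098604 / 0.016584 ≈ 0.595
P(fixture misalignment | evidence) = 0.0067234 / 0.016584 ≈ 0.405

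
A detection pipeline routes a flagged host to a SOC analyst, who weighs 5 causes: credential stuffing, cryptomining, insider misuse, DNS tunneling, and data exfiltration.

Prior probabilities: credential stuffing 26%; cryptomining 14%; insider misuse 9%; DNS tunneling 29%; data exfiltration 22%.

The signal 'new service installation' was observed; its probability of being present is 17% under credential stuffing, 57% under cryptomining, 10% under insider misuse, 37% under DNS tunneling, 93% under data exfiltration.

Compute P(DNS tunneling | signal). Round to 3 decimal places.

For each hypothesis, the unnormalized posterior weight is prior × likelihood:
  credential stuffing: 0.26 × 0.17 = 0.0442
  cryptomining: 0.14 × 0.57 = 0.0798
  insider misuse: 0.09 × 0.10 = 0.009
  DNS tunneling: 0.29 × 0.37 = 0.1073
  data exfiltration: 0.22 × 0.93 = 0.2046
The unnormalized weights sum to 0.4449.
P(DNS tunneling | evidence) = 0.1073 / 0.4449 ≈ 0.241.

0.241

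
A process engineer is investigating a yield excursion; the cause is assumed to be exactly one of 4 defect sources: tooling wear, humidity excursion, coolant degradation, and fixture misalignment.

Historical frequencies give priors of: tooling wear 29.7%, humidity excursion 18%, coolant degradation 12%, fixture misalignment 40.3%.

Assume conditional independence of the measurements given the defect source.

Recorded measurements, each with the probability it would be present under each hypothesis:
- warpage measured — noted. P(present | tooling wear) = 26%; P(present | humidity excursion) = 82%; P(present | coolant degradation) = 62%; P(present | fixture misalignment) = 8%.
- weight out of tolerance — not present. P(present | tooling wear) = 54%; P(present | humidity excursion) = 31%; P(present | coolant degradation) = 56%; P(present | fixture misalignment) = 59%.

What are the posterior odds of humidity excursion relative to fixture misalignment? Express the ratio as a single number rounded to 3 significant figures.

Unnormalized posterior weight (prior times the measurement likelihoods) for each of the two hypotheses (using 1 − P(present | H) for each absent measurement):
  humidity excursion: 0.180 × 0.82 × (1 − 0.31) = 0.10184
  fixture misalignment: 0.403 × 0.08 × (1 − 0.59) = 0.013218
Odds(humidity excursion : fixture misalignment) = 0.10184 / 0.013218 ≈ 7.70.

7.70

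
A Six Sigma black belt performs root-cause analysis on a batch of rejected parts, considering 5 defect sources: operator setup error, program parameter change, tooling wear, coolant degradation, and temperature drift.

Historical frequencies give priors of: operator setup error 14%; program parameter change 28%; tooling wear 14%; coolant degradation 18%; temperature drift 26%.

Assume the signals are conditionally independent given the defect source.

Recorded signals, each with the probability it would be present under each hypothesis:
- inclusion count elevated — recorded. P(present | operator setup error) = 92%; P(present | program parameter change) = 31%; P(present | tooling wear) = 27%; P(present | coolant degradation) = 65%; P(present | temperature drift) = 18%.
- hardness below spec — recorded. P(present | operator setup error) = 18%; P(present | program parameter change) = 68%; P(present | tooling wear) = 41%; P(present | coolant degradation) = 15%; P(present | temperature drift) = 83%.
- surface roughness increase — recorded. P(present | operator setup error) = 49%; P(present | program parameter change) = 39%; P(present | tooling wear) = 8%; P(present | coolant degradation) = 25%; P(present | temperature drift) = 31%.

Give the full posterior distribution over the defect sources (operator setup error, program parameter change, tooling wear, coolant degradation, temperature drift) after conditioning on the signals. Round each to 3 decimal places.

0.218, 0.442, 0.024, 0.084, 0.231

Multiply each prior by the joint likelihood of the signal pattern:
  operator setup error: 0.14 × 0.92 × 0.18 × 0.49 = 0.01136
  program parameter change: 0.28 × 0.31 × 0.68 × 0.39 = 0.023019
  tooling wear: 0.14 × 0.27 × 0.41 × 0.08 = 0.0012398
  coolant degradation: 0.18 × 0.65 × 0.15 × 0.25 = 0.0043875
  temperature drift: 0.26 × 0.18 × 0.83 × 0.31 = 0.012042
Normalizing constant Z = 0.01136 + 0.023019 + 0.0012398 + 0.0043875 + 0.012042 = 0.052049.
P(operator setup error | evidence) = 0.01136 / 0.052049 ≈ 0.218
P(program parameter change | evidence) = 0.023019 / 0.052049 ≈ 0.442
P(tooling wear | evidence) = 0.0012398 / 0.052049 ≈ 0.024
P(coolant degradation | evidence) = 0.0043875 / 0.052049 ≈ 0.084
P(temperature drift | evidence) = 0.012042 / 0.052049 ≈ 0.231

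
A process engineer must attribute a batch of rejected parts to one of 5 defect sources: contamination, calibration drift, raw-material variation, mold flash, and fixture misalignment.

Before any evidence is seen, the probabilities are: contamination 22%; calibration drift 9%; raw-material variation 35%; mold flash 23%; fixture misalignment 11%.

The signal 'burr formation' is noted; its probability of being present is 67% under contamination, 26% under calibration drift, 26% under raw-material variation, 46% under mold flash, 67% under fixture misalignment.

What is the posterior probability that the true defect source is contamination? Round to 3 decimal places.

Multiply each prior by the likelihood of the signal:
  contamination: 0.22 × 0.67 = 0.1474
  calibration drift: 0.09 × 0.26 = 0.0234
  raw-material variation: 0.35 × 0.26 = 0.091
  mold flash: 0.23 × 0.46 = 0.1058
  fixture misalignment: 0.11 × 0.67 = 0.0737
Marginal likelihood of the evidence = 0.4413.
P(contamination | evidence) = 0.1474 / 0.4413 ≈ 0.334.

0.334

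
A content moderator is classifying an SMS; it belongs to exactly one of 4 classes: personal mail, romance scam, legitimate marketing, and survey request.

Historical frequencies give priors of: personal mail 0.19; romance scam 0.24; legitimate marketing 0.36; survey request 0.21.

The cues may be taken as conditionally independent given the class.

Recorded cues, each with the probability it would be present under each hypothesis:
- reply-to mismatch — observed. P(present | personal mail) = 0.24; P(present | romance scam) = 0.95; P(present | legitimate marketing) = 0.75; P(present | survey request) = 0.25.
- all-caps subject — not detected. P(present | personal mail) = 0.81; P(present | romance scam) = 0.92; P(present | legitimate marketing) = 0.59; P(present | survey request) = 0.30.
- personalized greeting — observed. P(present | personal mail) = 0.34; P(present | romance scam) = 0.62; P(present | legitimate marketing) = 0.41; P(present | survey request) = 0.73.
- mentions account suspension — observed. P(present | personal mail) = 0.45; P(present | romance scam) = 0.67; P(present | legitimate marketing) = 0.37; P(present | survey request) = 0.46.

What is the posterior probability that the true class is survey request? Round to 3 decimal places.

By Bayes' rule with conditional independence, the unnormalized weight for each hypothesis is prior × ∏ likelihoods (using 1 − P(present | H) for each absent cue):
  personal mail: 0.19 × 0.24 × (1 − 0.81) × 0.34 × 0.45 = 0.0013256
  romance scam: 0.24 × 0.95 × (1 − 0.92) × 0.62 × 0.67 = 0.0075769
  legitimate marketing: 0.36 × 0.75 × (1 − 0.59) × 0.41 × 0.37 = 0.016793
  survey request: 0.21 × 0.25 × (1 − 0.30) × 0.73 × 0.46 = 0.012341
The unnormalized weights sum to 0.038036.
P(survey request | evidence) = 0.012341 / 0.038036 ≈ 0.324.

0.324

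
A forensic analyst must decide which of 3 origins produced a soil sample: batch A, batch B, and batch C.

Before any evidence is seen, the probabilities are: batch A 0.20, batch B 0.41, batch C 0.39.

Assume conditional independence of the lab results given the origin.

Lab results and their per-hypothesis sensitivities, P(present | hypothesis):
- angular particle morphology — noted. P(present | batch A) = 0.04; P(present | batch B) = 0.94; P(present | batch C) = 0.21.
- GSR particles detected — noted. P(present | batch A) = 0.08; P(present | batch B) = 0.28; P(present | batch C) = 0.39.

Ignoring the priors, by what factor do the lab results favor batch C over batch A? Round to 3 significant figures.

25.6

Joint likelihood of the lab result pattern under each hypothesis:
  batch C: 0.21 × 0.39 = 0.0819
  batch A: 0.04 × 0.08 = 0.0032
Bayes factor = 0.0819 / 0.0032 ≈ 25.6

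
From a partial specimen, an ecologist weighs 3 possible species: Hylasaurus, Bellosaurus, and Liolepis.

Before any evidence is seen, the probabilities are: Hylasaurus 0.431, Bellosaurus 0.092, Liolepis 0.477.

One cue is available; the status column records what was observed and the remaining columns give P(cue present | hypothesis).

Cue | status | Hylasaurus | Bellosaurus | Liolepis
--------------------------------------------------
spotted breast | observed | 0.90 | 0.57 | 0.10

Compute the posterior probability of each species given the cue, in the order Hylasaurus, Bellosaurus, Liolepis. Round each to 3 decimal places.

0.795, 0.107, 0.098

By Bayes' rule, the unnormalized weight for each hypothesis is prior × likelihood:
  Hylasaurus: 0.431 × 0.90 = 0.3879
  Bellosaurus: 0.092 × 0.57 = 0.05244
  Liolepis: 0.477 × 0.10 = 0.0477
The unnormalized weights sum to 0.48804.
P(Hylasaurus | evidence) = 0.3879 / 0.48804 ≈ 0.795
P(Bellosaurus | evidence) = 0.05244 / 0.48804 ≈ 0.107
P(Liolepis | evidence) = 0.0477 / 0.48804 ≈ 0.098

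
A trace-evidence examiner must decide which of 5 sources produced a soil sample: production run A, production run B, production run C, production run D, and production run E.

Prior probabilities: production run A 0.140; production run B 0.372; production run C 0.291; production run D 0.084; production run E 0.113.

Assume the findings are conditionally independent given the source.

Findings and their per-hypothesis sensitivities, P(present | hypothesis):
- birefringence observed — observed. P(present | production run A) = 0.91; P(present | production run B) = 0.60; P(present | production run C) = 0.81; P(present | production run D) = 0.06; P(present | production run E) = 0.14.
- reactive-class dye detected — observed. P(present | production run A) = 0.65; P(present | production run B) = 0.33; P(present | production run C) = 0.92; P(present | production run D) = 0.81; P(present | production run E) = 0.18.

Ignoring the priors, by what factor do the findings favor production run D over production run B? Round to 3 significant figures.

Take the product of per-finding likelihoods under each hypothesis, then divide.
  production run D: 0.06 × 0.81 = 0.0486
  production run B: 0.60 × 0.33 = 0.198
Bayes factor = 0.0486 / 0.198 ≈ 0.245

0.245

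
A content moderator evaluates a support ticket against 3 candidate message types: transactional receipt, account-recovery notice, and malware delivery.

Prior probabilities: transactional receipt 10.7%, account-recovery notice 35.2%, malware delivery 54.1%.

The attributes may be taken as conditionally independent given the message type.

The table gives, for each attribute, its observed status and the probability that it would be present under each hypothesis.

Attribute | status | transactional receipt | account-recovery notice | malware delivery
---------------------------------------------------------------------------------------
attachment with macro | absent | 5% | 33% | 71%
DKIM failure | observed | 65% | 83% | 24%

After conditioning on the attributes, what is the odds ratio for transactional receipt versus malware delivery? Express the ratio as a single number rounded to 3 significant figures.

The normalizing constant cancels in an odds ratio, so compute prior × likelihood for the two hypotheses only (using 1 − P(present | H) for each absent attribute):
  transactional receipt: 0.107 × (1 − 0.05) × 0.65 = 0.066072
  malware delivery: 0.541 × (1 − 0.71) × 0.24 = 0.037654
Posterior odds = 0.066072 / 0.037654 ≈ 1.75.

1.75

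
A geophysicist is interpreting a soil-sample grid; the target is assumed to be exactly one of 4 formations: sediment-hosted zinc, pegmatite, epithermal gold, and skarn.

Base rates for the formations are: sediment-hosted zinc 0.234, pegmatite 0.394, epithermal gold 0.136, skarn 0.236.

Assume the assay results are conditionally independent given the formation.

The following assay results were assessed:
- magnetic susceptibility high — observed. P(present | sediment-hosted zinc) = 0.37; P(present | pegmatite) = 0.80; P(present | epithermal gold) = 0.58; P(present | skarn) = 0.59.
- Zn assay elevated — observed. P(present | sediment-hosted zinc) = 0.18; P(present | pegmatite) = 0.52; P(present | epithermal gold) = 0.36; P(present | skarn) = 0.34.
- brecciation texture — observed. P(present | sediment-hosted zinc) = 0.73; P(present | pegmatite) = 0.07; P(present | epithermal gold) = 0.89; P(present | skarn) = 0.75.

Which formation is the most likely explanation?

skarn

Multiply each prior by the joint likelihood of the assay result pattern:
  sediment-hosted zinc: 0.234 × 0.37 × 0.18 × 0.73 = 0.011377
  pegmatite: 0.394 × 0.80 × 0.52 × 0.07 = 0.011473
  epithermal gold: 0.136 × 0.58 × 0.36 × 0.89 = 0.025273
  skarn: 0.236 × 0.59 × 0.34 × 0.75 = 0.035506
Marginal likelihood of the evidence = 0.083629.
P(sediment-hosted zinc | evidence) ≈ 0.011377 / 0.083629 ≈ 0.136
P(pegmatite | evidence) ≈ 0.011473 / 0.083629 ≈ 0.137
P(epithermal gold | evidence) ≈ 0.025273 / 0.083629 ≈ 0.302
P(skarn | evidence) ≈ 0.035506 / 0.083629 ≈ 0.425
The largest is 0.425, so skarn is most probable.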